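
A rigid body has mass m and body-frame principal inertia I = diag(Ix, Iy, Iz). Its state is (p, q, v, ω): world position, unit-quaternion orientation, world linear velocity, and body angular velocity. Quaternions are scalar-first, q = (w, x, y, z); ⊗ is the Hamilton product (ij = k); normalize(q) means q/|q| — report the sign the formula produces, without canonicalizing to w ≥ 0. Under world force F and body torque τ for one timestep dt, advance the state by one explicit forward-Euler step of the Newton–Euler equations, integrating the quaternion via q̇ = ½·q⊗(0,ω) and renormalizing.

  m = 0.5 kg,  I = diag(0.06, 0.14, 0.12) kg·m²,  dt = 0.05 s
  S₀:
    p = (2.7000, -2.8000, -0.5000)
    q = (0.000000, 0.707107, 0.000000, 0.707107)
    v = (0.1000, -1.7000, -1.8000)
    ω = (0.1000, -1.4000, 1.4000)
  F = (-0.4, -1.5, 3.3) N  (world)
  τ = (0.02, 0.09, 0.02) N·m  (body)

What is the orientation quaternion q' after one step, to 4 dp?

q' = (-0.0265, 0.7310, -0.0230, 0.6815)

q⊗(0,ω) = (-1.0606605, 0.9899498, -0.9192391, -0.9899498)
updated quaternion q' = (-0.0265, 0.7310, -0.0230, 0.6815)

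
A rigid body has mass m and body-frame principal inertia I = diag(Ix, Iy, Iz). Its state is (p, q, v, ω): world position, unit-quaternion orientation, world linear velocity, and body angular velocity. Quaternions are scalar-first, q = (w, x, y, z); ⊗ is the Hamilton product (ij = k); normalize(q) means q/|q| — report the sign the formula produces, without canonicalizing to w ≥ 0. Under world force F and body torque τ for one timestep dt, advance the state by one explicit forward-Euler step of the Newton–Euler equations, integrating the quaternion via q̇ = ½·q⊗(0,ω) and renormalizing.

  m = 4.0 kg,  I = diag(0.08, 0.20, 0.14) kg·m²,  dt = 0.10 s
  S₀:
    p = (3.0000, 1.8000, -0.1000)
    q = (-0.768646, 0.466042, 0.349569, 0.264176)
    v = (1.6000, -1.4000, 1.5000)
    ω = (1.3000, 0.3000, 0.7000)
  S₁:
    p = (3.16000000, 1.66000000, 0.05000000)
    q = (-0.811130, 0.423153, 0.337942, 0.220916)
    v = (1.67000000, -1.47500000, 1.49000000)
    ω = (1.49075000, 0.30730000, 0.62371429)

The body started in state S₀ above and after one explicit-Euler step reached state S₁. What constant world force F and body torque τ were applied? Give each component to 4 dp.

v₁ − v₀ = (0.07000000, -0.07500000, -0.01000000)
applied force F = (2.8000, -3.0000, -0.4000)
Δω = ω₁−ω₀ = (0.19075000, 0.00730000, -0.07628571)
I·α + gyro = (0.1400, -0.0400, -0.0600)

F = (2.8000, -3.0000, -0.4000)
τ = (0.1400, -0.0400, -0.0600)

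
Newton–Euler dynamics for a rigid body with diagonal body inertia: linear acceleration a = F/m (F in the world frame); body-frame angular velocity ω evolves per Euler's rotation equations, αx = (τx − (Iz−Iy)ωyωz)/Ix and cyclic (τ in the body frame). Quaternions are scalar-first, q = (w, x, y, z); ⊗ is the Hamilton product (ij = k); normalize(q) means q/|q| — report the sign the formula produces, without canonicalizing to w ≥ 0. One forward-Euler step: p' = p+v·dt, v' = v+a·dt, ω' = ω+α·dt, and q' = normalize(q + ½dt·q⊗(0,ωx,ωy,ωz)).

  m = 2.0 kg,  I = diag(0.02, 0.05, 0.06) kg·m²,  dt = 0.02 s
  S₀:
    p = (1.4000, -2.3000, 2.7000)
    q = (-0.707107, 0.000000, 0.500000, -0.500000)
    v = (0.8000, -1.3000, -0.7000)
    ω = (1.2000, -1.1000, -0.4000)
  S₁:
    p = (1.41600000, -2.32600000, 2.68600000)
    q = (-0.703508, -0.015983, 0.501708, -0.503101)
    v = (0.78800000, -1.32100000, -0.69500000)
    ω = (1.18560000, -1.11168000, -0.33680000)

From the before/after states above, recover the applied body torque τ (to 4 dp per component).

rate change Δω = (-0.01440000, -0.01168000, 0.06320000)
ω₀×(Iω₀) = (0.0044, 0.0192, -0.0396)
τ = I·(Δω/dt) + ω₀×(Iω₀) = (-0.0100, -0.0100, 0.1500)

τ = (-0.0100, -0.0100, 0.1500)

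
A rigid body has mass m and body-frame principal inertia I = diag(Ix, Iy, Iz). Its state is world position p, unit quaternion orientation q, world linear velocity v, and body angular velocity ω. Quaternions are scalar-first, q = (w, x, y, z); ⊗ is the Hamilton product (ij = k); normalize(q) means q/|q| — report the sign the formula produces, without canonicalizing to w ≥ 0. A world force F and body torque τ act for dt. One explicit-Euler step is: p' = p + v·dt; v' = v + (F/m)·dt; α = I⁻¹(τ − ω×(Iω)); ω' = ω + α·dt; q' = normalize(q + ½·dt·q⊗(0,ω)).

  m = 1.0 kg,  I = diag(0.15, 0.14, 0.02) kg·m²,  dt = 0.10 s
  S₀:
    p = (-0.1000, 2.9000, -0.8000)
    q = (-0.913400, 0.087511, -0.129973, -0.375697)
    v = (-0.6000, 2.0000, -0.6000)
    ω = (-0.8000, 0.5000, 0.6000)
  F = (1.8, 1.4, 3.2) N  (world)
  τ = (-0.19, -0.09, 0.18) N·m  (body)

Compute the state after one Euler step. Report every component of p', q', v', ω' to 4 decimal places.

p' = (-0.1600, 3.1000, -0.8600)
q' = (-0.8940, 0.1293, -0.1402, -0.4055)
v' = (-0.4200, 2.1400, -0.2800)
ω' = (-0.9027, 0.4803, 1.4800)

linear accel F/m = (1.8000, 1.4000, 3.2000)
p + v·dt = (-0.1600, 3.1000, -0.8600)
v + (F/m)dt = (-0.4200, 2.1400, -0.2800)
ω×(Iω) gyroscopic = (-0.0360, -0.0624, 0.0040)
(τ − ω×Iω)/I = (-1.0267, -0.1971, 8.8000)
ω' = ω + α·dt = (-0.9027, 0.4803, 1.4800)
q⊗(0,ω) = (0.3604135, 0.8405847, -0.2086490, -0.6082629)
updated quaternion q' = (-0.8940, 0.1293, -0.1402, -0.4055)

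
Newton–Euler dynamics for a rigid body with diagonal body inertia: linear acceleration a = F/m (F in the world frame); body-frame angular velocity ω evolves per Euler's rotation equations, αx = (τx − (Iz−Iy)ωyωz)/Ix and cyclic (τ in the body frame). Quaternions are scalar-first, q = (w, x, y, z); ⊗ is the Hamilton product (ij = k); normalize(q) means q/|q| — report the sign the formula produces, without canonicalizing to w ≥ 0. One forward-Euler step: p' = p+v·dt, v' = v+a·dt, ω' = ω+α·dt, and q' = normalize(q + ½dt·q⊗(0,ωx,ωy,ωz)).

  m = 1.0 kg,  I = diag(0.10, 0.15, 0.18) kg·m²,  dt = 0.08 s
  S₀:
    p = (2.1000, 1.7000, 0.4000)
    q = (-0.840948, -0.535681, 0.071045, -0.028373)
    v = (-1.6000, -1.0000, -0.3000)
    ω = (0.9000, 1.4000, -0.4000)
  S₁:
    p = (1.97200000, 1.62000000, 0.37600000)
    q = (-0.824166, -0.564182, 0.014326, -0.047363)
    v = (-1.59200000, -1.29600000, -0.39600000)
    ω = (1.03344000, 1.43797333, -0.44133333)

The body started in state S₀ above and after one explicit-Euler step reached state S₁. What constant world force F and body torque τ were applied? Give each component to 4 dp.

F = (0.1000, -3.7000, -1.2000)
τ = (0.1500, 0.1000, -0.0300)

ω₁ − ω₀ = (0.13344000, 0.03797333, -0.04133333)
applied torque τ = (0.1500, 0.1000, -0.0300)
velocity change Δv = (0.00800000, -0.29600000, -0.09600000)
F = m·Δv/dt = (0.1000, -3.7000, -1.2000)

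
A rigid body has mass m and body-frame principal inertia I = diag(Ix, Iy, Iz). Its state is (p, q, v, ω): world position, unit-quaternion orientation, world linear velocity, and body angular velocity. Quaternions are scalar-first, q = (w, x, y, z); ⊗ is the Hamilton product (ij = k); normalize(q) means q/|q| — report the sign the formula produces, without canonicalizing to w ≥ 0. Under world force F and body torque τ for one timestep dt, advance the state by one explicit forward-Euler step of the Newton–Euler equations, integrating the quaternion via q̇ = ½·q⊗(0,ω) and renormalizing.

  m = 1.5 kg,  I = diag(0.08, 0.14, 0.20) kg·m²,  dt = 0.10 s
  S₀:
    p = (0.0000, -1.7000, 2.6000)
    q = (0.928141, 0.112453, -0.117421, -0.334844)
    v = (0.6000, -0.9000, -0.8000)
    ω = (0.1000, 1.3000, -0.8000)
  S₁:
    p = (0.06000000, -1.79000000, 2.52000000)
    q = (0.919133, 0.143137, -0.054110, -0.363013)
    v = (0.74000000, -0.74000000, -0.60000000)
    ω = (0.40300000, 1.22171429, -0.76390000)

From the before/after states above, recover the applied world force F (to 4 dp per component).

F = (2.1000, 2.4000, 3.0000)

velocity change Δv = (0.14000000, 0.16000000, 0.20000000)
applied force F = (2.1000, 2.4000, 3.0000)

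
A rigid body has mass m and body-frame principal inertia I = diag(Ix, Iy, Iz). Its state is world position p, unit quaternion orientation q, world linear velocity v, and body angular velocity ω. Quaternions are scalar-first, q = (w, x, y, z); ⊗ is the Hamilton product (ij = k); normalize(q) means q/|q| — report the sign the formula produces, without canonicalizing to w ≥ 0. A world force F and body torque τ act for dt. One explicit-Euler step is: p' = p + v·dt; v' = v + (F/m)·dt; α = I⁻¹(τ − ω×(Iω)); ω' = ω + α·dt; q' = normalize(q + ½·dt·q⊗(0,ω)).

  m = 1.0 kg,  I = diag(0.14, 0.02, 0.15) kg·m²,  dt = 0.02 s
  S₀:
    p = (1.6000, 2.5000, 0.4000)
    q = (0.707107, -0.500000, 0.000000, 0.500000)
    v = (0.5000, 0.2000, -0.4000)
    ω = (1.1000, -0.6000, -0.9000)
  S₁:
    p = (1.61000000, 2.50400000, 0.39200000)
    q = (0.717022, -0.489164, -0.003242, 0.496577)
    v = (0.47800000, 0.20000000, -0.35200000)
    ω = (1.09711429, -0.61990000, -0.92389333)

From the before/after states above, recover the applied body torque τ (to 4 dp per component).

τ = (0.0500, -0.0100, -0.1000)

Δω = ω₁−ω₀ = (-0.00288571, -0.01990000, -0.02389333)
ω₀×(Iω₀) = (0.0702, 0.0099, 0.0792)
τ = I·(Δω/dt) + ω₀×(Iω₀) = (0.0500, -0.0100, -0.1000)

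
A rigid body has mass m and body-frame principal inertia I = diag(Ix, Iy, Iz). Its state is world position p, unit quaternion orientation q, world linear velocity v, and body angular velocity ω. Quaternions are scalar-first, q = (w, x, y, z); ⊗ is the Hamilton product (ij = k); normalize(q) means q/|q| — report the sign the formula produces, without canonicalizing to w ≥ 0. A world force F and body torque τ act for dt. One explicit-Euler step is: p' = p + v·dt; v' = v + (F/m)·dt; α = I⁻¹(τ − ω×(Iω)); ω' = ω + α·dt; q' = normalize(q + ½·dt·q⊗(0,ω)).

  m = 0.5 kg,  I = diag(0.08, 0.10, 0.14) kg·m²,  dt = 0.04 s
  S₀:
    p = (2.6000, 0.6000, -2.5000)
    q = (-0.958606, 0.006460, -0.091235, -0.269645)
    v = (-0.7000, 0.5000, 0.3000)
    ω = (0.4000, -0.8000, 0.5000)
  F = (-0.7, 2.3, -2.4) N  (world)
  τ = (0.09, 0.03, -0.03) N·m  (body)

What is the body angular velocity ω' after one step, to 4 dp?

precession coupling ω×(Iω) = (-0.0160, -0.0120, -0.0064)
α = I⁻¹(τ − ω×Iω) = (1.3250, 0.4200, -0.1686)
ω + α·dt = (0.4530, -0.7832, 0.4933)

ω' = (0.4530, -0.7832, 0.4933)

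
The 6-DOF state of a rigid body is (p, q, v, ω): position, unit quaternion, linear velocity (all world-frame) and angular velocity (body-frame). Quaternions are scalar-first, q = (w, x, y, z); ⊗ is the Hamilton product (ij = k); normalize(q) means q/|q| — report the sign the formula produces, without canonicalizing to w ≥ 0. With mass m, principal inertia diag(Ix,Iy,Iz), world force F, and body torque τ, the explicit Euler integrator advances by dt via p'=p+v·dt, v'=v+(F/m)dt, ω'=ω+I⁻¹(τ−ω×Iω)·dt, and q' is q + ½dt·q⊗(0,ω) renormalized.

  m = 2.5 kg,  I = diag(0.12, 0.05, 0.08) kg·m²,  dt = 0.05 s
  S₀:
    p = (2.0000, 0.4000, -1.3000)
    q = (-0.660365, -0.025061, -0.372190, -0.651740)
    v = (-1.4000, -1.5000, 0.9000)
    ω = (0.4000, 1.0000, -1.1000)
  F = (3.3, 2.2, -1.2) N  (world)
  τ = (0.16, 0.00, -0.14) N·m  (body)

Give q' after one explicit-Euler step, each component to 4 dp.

q' = (-0.6682, -0.0051, -0.3956, -0.6300)

2q̇ = q⊗(0,ω) = (-0.3346996, 0.7970030, -0.9486281, 0.8502165)
q' = normalize(q + ½dt·q⊗(0,ω)) = (-0.6682, -0.0051, -0.3956, -0.6300)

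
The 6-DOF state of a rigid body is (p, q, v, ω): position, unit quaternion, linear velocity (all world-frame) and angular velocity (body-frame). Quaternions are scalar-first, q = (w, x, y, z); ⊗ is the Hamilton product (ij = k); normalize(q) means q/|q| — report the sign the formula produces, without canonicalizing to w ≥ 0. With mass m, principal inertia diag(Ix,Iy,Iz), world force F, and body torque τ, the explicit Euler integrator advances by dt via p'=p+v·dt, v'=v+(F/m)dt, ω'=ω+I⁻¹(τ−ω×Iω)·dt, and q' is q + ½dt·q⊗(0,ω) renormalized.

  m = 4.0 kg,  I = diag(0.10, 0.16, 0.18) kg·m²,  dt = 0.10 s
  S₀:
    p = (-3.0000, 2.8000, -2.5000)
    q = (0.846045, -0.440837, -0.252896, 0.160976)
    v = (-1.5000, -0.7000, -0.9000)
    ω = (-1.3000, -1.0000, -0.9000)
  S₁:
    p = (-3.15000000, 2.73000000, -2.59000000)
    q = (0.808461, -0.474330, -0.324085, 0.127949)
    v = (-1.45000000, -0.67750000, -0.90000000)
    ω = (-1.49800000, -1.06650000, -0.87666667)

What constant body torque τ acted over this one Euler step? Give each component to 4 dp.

ω₁ − ω₀ = (-0.19800000, -0.06650000, 0.02333333)
I·α + gyro = (-0.1800, -0.2000, 0.1200)

τ = (-0.1800, -0.2000, 0.1200)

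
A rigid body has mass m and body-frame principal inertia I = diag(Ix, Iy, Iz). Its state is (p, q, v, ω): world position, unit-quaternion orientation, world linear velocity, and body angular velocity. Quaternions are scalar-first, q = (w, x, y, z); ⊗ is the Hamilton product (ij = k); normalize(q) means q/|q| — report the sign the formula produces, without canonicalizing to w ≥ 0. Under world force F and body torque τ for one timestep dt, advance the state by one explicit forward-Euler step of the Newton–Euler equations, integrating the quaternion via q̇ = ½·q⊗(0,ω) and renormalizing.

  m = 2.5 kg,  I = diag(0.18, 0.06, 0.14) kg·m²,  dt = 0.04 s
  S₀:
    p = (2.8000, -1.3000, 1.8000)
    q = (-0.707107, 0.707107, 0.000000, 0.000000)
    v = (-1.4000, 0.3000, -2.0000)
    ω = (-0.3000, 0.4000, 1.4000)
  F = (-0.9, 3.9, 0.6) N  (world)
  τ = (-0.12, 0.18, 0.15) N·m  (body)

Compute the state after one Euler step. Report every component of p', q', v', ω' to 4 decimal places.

gyro term ω×Iω = (0.0448, -0.0168, 0.0144)
α = I⁻¹(τ − ω×Iω) = (-0.9156, 3.2800, 0.9686)
new body rate ω' = (-0.3366, 0.5312, 1.4387)
q⊗(0,ω) = (0.2121321, 0.2121321, -1.2727926, -0.7071070)
q' = normalize(q + ½dt·q⊗(0,ω)) = (-0.7026, 0.7110, -0.0254, -0.0141)
a = F/m = (-0.3600, 1.5600, 0.2400)
new position p' = (2.7440, -1.2880, 1.7200)
v' = v + a·dt = (-1.4144, 0.3624, -1.9904)

p' = (2.7440, -1.2880, 1.7200)
q' = (-0.7026, 0.7110, -0.0254, -0.0141)
v' = (-1.4144, 0.3624, -1.9904)
ω' = (-0.3366, 0.5312, 1.4387)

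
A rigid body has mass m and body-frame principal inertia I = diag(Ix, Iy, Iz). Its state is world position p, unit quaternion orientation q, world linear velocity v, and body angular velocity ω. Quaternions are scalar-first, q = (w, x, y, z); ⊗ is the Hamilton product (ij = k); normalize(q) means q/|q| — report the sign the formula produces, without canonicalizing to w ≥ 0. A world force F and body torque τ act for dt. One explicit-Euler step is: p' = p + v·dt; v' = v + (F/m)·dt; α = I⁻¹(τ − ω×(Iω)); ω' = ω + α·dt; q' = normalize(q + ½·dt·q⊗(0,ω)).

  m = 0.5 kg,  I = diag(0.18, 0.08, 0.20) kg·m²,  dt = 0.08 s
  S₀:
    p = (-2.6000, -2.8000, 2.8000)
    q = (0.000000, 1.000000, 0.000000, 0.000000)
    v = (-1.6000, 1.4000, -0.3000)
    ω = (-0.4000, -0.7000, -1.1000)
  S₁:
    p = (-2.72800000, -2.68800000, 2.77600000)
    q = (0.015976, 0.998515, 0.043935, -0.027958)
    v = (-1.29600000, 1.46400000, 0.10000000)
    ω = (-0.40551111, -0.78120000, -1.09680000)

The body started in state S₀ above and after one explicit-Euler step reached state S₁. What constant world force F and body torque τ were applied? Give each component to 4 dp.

Δv = v₁−v₀ = (0.30400000, 0.06400000, 0.40000000)
applied force F = (1.9000, 0.4000, 2.5000)
ω₁ − ω₀ = (-0.00551111, -0.08120000, 0.00320000)
applied torque τ = (0.0800, -0.0900, -0.0200)

F = (1.9000, 0.4000, 2.5000)
τ = (0.0800, -0.0900, -0.0200)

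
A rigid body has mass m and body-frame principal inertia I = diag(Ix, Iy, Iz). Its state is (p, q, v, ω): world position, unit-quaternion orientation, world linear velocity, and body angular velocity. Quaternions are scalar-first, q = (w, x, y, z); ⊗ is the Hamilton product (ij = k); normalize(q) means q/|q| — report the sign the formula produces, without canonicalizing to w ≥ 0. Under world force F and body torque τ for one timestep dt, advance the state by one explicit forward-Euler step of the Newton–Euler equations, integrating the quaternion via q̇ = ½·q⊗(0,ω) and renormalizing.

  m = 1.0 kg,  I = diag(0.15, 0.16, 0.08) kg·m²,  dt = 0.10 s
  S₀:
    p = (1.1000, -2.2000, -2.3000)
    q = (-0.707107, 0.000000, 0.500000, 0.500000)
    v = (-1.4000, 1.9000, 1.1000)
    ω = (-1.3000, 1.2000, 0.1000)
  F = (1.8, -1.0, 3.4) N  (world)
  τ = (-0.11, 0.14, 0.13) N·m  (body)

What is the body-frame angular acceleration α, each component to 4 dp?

α = (-0.6693, 0.9319, 1.8200)

precession coupling ω×(Iω) = (-0.0096, -0.0091, -0.0156)
angular accel α = (-0.6693, 0.9319, 1.8200)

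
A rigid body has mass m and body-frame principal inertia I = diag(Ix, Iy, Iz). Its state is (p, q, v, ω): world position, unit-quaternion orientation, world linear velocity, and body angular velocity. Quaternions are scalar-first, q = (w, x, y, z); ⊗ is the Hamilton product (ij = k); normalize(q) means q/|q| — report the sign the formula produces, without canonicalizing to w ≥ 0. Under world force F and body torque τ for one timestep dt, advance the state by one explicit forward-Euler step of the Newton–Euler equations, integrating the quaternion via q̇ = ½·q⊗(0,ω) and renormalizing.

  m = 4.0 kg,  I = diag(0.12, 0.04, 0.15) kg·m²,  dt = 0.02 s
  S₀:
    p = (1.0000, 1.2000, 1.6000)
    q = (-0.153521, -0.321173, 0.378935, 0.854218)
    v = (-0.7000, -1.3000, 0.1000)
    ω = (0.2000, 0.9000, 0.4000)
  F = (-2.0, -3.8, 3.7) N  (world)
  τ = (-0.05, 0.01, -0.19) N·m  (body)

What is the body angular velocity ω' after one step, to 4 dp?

ω' = (0.1851, 0.9062, 0.3766)

gyro term ω×Iω = (0.0396, -0.0024, -0.0144)
α = I⁻¹(τ − ω×Iω) = (-0.7467, 0.3100, -1.1707)
ω + α·dt = (0.1851, 0.9062, 0.3766)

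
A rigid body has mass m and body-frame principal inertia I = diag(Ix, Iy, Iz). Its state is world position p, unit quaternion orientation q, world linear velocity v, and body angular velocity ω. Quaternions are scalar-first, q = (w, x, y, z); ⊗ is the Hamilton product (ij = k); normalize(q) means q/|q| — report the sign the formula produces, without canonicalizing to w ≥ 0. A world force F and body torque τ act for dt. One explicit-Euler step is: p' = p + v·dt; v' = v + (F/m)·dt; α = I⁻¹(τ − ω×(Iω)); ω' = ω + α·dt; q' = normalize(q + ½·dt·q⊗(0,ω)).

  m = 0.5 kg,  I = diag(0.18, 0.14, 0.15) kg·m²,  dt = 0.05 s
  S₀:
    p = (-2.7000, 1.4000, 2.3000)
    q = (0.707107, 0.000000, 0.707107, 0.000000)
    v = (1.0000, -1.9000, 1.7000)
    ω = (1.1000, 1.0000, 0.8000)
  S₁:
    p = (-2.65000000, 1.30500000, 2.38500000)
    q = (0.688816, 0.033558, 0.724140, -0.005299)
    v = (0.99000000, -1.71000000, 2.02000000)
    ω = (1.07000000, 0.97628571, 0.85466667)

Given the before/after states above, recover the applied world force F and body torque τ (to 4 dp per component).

F = (-0.1000, 1.9000, 3.2000)
τ = (-0.1000, -0.0400, 0.1200)

velocity change Δv = (-0.01000000, 0.19000000, 0.32000000)
F = m·Δv/dt = (-0.1000, 1.9000, 3.2000)
Δω = ω₁−ω₀ = (-0.03000000, -0.02371429, 0.05466667)
precession coupling = (0.0080, 0.0264, -0.0440)
τ = I·(Δω/dt) + ω₀×(Iω₀) = (-0.1000, -0.0400, 0.1200)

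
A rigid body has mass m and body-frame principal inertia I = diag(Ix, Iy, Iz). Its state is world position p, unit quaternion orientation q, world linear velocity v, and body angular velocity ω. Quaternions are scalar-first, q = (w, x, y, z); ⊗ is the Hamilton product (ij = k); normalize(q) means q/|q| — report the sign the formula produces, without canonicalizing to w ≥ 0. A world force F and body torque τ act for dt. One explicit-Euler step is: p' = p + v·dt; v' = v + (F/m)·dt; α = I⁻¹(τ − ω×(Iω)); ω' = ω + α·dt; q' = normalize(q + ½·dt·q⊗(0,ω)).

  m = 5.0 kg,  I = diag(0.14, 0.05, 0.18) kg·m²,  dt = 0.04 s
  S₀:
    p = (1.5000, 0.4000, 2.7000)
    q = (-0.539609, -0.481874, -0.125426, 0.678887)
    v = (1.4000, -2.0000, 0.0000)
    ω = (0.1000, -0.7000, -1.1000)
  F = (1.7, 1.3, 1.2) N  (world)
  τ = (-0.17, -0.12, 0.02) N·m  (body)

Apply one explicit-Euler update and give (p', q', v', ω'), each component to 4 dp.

p' = (1.5560, 0.3200, 2.7000)
q' = (-0.5253, -0.4705, -0.1271, 0.6975)
v' = (1.4136, -1.9896, 0.0096)
ω' = (0.0228, -0.7995, -1.0970)

gyro term ω×Iω = (0.1001, 0.0044, 0.0063)
(τ − ω×Iω)/I = (-1.9293, -2.4880, 0.0761)
ω' = ω + α·dt = (0.0228, -0.7995, -1.0970)
q⊗(0,ω) = (0.7071649, 0.5592286, -0.0844464, 0.9434243)
q' = normalize(q + ½dt·q⊗(0,ω)) = (-0.5253, -0.4705, -0.1271, 0.6975)
linear accel F/m = (0.3400, 0.2600, 0.2400)
new position p' = (1.5560, 0.3200, 2.7000)
new velocity v' = (1.4136, -1.9896, 0.0096)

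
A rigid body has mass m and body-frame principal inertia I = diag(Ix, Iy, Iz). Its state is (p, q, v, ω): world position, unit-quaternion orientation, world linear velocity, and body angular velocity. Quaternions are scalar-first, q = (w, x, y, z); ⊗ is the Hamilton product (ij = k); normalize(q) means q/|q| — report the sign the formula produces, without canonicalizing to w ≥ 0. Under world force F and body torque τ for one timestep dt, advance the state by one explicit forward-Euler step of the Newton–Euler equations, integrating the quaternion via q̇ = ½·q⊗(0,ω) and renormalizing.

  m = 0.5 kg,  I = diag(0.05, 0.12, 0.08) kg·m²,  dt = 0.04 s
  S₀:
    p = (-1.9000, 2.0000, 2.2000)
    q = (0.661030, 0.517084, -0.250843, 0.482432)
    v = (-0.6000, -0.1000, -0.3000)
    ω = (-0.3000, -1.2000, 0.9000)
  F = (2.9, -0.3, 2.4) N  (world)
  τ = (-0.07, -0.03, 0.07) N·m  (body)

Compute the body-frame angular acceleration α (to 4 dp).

α = (-2.2640, -0.3175, 0.5600)

ω×(Iω) gyroscopic = (0.0432, 0.0081, 0.0252)
angular accel α = (-2.2640, -0.3175, 0.5600)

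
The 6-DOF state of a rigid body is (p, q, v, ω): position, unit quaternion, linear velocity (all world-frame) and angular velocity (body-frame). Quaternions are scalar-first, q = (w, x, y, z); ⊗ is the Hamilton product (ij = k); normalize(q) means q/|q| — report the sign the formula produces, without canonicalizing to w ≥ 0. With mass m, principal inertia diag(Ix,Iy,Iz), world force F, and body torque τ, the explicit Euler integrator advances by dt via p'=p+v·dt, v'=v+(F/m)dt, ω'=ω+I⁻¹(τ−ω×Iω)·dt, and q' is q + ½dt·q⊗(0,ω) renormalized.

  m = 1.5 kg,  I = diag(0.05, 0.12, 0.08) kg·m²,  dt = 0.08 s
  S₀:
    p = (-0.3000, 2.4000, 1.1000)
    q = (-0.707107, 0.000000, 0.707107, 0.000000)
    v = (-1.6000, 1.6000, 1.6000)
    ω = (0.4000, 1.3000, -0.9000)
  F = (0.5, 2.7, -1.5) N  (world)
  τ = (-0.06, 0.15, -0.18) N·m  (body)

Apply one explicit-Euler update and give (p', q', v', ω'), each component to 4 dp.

p + v·dt = (-0.4280, 2.5280, 1.2280)
new velocity v' = (-1.5733, 1.7440, 1.5200)
ω×(Iω) gyroscopic = (0.0468, 0.0108, 0.0364)
α = I⁻¹(τ − ω×Iω) = (-2.1360, 1.1600, -2.7050)
new body rate ω' = (0.2291, 1.3928, -1.1164)
2q̇ = q⊗(0,ω) = (-0.9192391, -0.9192391, -0.9192391, 0.3535535)
updated quaternion q' = (-0.7423, -0.0367, 0.6689, 0.0141)

p' = (-0.4280, 2.5280, 1.2280)
q' = (-0.7423, -0.0367, 0.6689, 0.0141)
v' = (-1.5733, 1.7440, 1.5200)
ω' = (0.2291, 1.3928, -1.1164)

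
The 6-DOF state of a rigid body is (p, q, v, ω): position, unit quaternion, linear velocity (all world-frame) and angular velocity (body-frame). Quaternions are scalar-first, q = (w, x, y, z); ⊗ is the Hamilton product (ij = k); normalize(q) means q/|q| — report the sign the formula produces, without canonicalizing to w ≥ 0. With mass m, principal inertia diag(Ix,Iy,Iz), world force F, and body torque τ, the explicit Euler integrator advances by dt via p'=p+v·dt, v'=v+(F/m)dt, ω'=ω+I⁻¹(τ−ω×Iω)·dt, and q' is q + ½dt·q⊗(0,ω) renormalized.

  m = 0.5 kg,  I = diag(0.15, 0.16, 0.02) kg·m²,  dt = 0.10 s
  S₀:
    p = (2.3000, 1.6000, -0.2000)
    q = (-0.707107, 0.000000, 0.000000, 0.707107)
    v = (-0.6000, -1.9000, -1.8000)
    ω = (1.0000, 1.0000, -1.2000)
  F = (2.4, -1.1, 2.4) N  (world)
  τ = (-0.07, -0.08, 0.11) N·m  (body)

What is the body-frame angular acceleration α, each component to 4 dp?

precession coupling ω×(Iω) = (0.1680, -0.1560, 0.0100)
(τ − ω×Iω)/I = (-1.5867, 0.4750, 5.0000)

α = (-1.5867, 0.4750, 5.0000)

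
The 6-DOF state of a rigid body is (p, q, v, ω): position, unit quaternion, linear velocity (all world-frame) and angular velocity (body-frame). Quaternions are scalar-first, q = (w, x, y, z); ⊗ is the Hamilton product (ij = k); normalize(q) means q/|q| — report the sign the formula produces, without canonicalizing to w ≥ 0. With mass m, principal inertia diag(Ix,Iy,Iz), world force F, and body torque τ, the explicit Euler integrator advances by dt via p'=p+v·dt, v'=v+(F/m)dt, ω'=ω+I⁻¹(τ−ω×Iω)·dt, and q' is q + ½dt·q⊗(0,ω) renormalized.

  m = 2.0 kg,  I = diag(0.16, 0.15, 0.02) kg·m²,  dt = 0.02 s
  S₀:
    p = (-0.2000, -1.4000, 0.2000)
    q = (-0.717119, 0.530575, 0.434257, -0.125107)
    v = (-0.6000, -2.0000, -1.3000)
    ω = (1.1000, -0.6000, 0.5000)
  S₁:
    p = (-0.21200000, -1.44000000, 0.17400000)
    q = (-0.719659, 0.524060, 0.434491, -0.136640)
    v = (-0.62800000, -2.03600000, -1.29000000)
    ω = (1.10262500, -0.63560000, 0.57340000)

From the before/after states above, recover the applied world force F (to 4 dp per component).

Δv = v₁−v₀ = (-0.02800000, -0.03600000, 0.01000000)
m·(v₁−v₀)/dt = (-2.8000, -3.6000, 1.0000)

F = (-2.8000, -3.6000, 1.0000)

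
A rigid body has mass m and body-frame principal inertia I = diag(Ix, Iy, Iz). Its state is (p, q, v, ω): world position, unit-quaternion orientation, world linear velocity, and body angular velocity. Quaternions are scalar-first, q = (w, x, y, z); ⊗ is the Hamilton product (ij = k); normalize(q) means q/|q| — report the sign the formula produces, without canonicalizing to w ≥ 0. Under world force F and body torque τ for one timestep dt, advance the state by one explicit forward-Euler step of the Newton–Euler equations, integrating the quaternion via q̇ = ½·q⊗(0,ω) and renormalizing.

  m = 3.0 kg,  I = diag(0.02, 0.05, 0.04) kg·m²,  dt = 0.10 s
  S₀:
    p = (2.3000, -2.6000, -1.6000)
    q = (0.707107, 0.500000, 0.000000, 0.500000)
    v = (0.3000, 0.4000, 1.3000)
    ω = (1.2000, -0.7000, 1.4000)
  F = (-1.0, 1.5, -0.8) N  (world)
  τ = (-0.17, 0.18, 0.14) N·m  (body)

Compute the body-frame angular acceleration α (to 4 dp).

α = (-8.9900, 4.2720, 4.1300)

gyro term ω×Iω = (0.0098, -0.0336, -0.0252)
α = I⁻¹(τ − ω×Iω) = (-8.9900, 4.2720, 4.1300)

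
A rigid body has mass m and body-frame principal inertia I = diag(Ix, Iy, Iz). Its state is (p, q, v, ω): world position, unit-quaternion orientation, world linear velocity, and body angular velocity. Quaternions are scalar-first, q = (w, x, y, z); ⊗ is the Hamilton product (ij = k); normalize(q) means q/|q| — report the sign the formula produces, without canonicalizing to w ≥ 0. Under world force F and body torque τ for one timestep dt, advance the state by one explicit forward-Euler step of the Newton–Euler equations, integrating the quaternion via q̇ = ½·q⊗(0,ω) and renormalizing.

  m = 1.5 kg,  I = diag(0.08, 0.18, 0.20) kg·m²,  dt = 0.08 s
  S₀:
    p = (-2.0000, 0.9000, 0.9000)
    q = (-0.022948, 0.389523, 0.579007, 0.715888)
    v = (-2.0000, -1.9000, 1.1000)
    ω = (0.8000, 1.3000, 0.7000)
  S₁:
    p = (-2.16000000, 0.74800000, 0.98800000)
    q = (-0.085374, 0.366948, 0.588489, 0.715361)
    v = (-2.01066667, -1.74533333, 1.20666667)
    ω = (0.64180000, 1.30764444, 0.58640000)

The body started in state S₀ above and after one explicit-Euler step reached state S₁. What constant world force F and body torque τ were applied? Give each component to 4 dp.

F = (-0.2000, 2.9000, 2.0000)
τ = (-0.1400, -0.0500, -0.1800)

ω₁ − ω₀ = (-0.15820000, 0.00764444, -0.11360000)
ω₀×(Iω₀) = (0.0182, -0.0672, 0.1040)
I·α + gyro = (-0.1400, -0.0500, -0.1800)
v₁ − v₀ = (-0.01066667, 0.15466667, 0.10666667)
m·(v₁−v₀)/dt = (-0.2000, 2.9000, 2.0000)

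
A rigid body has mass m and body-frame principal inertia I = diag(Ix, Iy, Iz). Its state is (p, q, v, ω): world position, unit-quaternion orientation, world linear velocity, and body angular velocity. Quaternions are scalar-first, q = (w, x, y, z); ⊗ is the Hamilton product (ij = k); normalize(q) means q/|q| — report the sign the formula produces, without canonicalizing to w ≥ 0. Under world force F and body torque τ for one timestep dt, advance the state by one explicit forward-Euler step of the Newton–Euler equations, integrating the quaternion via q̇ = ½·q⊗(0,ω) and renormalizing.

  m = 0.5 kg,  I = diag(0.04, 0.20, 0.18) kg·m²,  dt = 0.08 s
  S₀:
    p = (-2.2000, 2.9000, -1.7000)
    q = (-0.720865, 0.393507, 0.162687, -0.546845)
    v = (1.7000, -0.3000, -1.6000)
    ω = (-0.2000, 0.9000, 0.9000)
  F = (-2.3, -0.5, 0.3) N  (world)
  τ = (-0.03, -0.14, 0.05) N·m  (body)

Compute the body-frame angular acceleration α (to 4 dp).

gyro term ω×Iω = (-0.0162, 0.0252, -0.0288)
(τ − ω×Iω)/I = (-0.3450, -0.8260, 0.4378)

α = (-0.3450, -0.8260, 0.4378)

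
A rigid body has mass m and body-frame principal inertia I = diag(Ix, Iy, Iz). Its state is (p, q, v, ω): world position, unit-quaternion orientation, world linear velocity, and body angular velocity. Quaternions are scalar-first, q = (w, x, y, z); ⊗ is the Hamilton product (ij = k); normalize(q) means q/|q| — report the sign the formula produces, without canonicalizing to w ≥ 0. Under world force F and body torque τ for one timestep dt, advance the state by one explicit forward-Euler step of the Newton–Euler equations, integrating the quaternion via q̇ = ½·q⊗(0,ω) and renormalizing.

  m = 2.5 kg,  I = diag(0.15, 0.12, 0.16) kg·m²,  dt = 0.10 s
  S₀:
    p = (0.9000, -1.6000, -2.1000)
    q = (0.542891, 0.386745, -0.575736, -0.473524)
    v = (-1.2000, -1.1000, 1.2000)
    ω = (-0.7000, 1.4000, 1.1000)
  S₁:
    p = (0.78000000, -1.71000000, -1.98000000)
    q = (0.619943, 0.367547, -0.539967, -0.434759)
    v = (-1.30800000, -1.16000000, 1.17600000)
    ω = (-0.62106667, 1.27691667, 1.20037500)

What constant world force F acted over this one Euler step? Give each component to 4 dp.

F = (-2.7000, -1.5000, -0.6000)

v₁ − v₀ = (-0.10800000, -0.06000000, -0.02400000)
F = m·Δv/dt = (-2.7000, -1.5000, -0.6000)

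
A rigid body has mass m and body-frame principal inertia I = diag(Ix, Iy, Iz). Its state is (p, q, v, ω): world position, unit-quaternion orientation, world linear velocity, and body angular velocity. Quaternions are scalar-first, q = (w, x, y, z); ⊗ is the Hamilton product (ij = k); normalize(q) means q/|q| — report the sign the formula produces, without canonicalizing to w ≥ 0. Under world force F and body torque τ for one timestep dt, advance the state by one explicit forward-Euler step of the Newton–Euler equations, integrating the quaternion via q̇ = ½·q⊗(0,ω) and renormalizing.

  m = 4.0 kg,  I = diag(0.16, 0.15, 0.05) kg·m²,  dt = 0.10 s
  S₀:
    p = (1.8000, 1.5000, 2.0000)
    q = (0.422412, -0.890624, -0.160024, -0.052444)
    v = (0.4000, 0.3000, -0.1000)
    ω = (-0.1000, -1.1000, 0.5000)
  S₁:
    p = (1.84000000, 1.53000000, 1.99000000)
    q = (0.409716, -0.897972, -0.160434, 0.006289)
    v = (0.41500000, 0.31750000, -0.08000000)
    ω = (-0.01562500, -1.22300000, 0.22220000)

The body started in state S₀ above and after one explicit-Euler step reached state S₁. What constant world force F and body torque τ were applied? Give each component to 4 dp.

velocity change Δv = (0.01500000, 0.01750000, 0.02000000)
m·(v₁−v₀)/dt = (0.6000, 0.7000, 0.8000)
ω₁ − ω₀ = (0.08437500, -0.12300000, -0.27780000)
I·α + gyro = (0.1900, -0.1900, -0.1400)

F = (0.6000, 0.7000, 0.8000)
τ = (0.1900, -0.1900, -0.1400)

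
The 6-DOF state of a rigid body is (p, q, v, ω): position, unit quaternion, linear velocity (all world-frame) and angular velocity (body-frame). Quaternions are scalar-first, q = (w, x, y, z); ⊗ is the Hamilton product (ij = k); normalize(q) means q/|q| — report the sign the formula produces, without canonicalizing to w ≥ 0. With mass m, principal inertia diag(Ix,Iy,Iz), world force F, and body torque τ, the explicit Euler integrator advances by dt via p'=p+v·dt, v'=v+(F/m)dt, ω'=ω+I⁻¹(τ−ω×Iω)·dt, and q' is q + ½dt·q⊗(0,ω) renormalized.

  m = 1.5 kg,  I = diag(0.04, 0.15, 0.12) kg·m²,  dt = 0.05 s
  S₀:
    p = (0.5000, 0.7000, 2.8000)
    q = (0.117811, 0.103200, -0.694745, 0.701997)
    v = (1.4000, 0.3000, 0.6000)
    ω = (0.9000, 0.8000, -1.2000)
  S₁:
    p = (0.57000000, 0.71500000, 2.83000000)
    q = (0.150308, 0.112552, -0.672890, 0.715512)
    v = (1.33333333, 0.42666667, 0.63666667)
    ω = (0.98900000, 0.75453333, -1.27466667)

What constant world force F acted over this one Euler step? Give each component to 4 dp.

Δv = v₁−v₀ = (-0.06666667, 0.12666667, 0.03666667)
F = m·Δv/dt = (-2.0000, 3.8000, 1.1000)

F = (-2.0000, 3.8000, 1.1000)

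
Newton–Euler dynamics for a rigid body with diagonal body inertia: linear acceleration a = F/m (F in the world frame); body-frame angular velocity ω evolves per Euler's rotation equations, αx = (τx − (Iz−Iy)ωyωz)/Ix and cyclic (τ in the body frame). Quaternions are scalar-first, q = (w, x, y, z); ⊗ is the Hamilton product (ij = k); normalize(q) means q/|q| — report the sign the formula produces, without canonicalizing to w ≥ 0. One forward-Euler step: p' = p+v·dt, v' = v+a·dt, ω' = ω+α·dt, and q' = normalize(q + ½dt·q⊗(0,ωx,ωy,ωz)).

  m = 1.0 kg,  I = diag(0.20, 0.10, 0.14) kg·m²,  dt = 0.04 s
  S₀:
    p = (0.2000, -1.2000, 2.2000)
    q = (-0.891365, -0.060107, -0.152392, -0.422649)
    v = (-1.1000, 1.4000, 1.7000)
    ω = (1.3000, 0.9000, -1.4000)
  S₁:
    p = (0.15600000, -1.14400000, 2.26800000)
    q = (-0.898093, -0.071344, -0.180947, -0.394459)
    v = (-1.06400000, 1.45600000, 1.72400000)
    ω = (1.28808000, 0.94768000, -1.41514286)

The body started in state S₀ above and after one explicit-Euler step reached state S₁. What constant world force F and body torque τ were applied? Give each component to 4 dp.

F = (0.9000, 1.4000, 0.6000)
τ = (-0.1100, 0.0100, -0.1700)

velocity change Δv = (0.03600000, 0.05600000, 0.02400000)
applied force F = (0.9000, 1.4000, 0.6000)
Δω = ω₁−ω₀ = (-0.01192000, 0.04768000, -0.01514286)
ω₀×(Iω₀) = (-0.0504, -0.1092, -0.1170)
I·α + gyro = (-0.1100, 0.0100, -0.1700)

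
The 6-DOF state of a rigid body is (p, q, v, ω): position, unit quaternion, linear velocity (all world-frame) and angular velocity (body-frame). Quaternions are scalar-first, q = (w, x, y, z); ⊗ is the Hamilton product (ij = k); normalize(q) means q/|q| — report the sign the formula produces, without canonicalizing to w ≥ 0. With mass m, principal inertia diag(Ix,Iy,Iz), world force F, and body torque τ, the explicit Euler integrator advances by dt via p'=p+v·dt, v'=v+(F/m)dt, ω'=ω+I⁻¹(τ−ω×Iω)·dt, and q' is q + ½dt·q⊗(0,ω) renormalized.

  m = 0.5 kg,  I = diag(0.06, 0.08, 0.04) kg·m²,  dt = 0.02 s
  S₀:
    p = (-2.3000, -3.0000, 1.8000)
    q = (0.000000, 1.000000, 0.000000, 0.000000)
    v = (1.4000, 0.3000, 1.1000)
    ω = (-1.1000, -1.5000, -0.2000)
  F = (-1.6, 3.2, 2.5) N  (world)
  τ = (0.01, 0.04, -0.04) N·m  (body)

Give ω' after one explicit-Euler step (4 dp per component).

ω' = (-1.0927, -1.4911, -0.2365)

α = I⁻¹(τ − ω×Iω) = (0.3667, 0.4450, -1.8250)
ω' = ω + α·dt = (-1.0927, -1.4911, -0.2365)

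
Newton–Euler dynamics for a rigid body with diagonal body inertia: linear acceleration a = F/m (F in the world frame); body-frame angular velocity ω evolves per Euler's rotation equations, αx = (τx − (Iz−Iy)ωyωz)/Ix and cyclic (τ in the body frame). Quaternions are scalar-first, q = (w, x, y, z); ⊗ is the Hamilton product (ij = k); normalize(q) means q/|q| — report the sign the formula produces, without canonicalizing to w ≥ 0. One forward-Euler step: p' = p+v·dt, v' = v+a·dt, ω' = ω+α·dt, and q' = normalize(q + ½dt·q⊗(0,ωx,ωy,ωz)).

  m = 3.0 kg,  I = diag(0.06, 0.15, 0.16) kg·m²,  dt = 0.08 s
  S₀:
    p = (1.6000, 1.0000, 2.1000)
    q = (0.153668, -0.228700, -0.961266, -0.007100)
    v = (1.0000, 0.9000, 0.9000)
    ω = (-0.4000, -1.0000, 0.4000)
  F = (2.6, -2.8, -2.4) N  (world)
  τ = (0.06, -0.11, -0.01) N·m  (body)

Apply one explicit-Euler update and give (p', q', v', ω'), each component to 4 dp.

p' = (1.6800, 1.0720, 2.1720)
q' = (0.1116, -0.2466, -0.9626, -0.0109)
v' = (1.0693, 0.8253, 0.8360)
ω' = (-0.3147, -1.0672, 0.3770)

gyro term ω×Iω = (-0.0040, 0.0160, 0.0360)
(τ − ω×Iω)/I = (1.0667, -0.8400, -0.2875)
ω + α·dt = (-0.3147, -1.0672, 0.3770)
Hamilton product q⊗(0,ω) = (-1.0499060, -0.4530736, -0.0593480, -0.0943392)
updated quaternion q' = (0.1116, -0.2466, -0.9626, -0.0109)
linear accel F/m = (0.8667, -0.9333, -0.8000)
new position p' = (1.6800, 1.0720, 2.1720)
new velocity v' = (1.0693, 0.8253, 0.8360)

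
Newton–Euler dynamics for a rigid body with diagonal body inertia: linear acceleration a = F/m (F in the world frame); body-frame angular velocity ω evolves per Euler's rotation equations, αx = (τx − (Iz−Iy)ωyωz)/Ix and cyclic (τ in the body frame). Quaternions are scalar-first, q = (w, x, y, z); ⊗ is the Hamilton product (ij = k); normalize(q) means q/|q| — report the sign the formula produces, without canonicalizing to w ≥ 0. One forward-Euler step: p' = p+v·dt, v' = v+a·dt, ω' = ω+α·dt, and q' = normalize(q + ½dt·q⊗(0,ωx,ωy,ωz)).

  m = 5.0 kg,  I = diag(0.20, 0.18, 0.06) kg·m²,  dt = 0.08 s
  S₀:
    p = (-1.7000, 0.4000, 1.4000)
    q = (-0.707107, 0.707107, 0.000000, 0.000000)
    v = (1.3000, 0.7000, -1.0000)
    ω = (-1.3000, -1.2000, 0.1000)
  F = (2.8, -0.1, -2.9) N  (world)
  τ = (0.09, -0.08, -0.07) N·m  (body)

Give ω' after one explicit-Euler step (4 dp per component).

ω' = (-1.2698, -1.2275, 0.0483)

precession coupling ω×(Iω) = (0.0144, -0.0182, -0.0312)
(τ − ω×Iω)/I = (0.3780, -0.3433, -0.6467)
ω + α·dt = (-1.2698, -1.2275, 0.0483)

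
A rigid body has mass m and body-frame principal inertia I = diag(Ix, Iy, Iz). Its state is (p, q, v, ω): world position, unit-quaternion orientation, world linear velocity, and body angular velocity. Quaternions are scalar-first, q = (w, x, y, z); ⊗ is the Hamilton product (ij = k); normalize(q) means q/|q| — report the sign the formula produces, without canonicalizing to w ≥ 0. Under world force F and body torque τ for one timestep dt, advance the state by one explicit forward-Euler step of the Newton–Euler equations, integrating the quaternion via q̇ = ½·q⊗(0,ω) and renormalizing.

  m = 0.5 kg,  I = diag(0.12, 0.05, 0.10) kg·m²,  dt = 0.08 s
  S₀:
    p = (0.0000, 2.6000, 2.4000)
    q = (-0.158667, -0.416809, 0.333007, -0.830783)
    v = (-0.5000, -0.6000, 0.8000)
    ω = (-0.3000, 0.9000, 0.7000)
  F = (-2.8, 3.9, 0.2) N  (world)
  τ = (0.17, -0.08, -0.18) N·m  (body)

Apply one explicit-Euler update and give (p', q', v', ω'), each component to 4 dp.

ω×(Iω) gyroscopic = (0.0315, -0.0042, 0.0189)
α = I⁻¹(τ − ω×Iω) = (1.1542, -1.5160, -1.9890)
ω' = ω + α·dt = (-0.2077, 0.7787, 0.5409)
q⊗(0,ω) = (0.1567991, 1.0284097, 0.3982009, -0.3862929)
q + ½dt·q⊗(0,ω), renormalized = (-0.1522, -0.3753, 0.3485, -0.8453)
linear accel F/m = (-5.6000, 7.8000, 0.4000)
p + v·dt = (-0.0400, 2.5520, 2.4640)
v' = v + a·dt = (-0.9480, 0.0240, 0.8320)

p' = (-0.0400, 2.5520, 2.4640)
q' = (-0.1522, -0.3753, 0.3485, -0.8453)
v' = (-0.9480, 0.0240, 0.8320)
ω' = (-0.2077, 0.7787, 0.5409)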